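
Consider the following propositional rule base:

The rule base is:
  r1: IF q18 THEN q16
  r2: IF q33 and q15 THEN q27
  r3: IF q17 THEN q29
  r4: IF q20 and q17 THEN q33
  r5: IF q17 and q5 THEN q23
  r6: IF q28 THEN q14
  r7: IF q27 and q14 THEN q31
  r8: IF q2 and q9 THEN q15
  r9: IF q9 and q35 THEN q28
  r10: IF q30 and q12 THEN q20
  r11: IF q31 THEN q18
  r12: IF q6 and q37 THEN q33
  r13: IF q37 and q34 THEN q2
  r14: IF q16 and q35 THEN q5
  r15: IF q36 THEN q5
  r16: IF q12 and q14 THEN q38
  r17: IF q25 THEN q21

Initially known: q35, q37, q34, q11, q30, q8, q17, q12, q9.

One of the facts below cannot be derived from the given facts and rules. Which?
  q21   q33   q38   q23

Round 1 — r3, r9, r10, r13, derive q29, q28, q20, q2.
Round 2 — r4, r6, r8, derive q33, q14, q15.
Round 3 — r2, r16, derive q27, q38.
Round 4 — r7, derive q31.
Round 5 — r11, derive q18.
Round 6 — r1, derive q16.
Round 7 — r14, derive q5.
Round 8 — r5, derive q23.
Derived: q23 (round 8), q38 (round 3), q33 (round 2). q21 never appears in any round.

q21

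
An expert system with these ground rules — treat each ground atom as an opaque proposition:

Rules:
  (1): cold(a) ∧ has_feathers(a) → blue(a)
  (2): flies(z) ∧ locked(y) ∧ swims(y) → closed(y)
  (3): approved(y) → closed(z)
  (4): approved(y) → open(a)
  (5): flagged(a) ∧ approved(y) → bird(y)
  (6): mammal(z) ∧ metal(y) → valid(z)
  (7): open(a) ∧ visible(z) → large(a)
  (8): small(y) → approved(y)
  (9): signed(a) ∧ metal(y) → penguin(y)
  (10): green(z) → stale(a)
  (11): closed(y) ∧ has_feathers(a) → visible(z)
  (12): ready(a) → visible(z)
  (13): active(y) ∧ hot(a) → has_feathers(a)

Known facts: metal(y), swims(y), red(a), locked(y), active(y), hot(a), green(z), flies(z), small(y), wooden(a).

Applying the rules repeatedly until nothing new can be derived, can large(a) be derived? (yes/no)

yes

Round 1 — (2), (8), (10), (13), derive closed(y), approved(y), stale(a), has_feathers(a).
Round 2 — (3), (4), (11), derive closed(z), open(a), visible(z).
Round 3 — (7), derive large(a).
large(a) appears in round 3, so it is derivable.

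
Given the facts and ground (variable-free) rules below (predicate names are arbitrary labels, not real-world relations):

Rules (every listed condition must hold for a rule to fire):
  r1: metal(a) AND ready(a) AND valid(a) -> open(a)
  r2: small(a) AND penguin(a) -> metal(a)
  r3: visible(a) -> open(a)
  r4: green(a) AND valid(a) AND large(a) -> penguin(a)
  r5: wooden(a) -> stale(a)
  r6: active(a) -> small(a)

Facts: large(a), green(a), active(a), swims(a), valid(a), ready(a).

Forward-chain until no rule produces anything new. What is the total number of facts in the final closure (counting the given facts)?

10

[1] r4 [green(a) AND valid(a) AND large(a) -> penguin(a)]; r6 [active(a) -> small(a)]. ⇒ new: penguin(a), small(a).
[2] r2 [small(a) AND penguin(a) -> metal(a)]. ⇒ new: metal(a).
[3] r1 [metal(a) AND ready(a) AND valid(a) -> open(a)]. ⇒ new: open(a).
Closure: {active(a), green(a), large(a), metal(a), open(a), penguin(a), ready(a), small(a), swims(a), valid(a)} — 10 facts.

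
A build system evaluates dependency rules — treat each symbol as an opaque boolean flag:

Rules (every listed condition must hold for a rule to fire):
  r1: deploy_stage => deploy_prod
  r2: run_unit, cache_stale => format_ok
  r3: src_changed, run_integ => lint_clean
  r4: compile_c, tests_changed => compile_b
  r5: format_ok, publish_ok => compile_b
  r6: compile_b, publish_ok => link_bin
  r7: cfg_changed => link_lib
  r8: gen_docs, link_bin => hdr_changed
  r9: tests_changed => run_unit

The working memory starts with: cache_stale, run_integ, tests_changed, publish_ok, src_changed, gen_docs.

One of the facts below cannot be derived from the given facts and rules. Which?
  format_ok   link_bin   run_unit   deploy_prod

deploy_prod

Round 1: r3 [src_changed, run_integ => lint_clean]; r9 [tests_changed => run_unit]. Adds lint_clean, run_unit.
Round 2: r2 [run_unit, cache_stale => format_ok]. Adds format_ok.
Round 3: r5 [format_ok, publish_ok => compile_b]. Adds compile_b.
Round 4: r6 [compile_b, publish_ok => link_bin]. Adds link_bin.
Round 5: r8 [gen_docs, link_bin => hdr_changed]. Adds hdr_changed.
Derived: format_ok (round 2), run_unit (round 1), link_bin (round 4). deploy_prod never appears in any round.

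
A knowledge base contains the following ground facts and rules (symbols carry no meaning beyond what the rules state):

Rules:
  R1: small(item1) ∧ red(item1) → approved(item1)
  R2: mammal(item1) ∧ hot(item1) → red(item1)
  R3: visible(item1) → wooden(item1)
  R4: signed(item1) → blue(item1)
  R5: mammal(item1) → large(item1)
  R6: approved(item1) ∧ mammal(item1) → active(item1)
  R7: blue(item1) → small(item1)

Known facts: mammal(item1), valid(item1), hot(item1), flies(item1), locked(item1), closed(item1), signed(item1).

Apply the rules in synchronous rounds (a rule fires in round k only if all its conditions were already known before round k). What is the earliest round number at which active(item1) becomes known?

4

Round 1: R2 [mammal(item1) ∧ hot(item1) → red(item1)]; R4 [signed(item1) → blue(item1)]; R5 [mammal(item1) → large(item1)]. Adds red(item1), blue(item1), large(item1).
Round 2: R7 [blue(item1) → small(item1)]. Adds small(item1).
Round 3: R1 [small(item1) ∧ red(item1) → approved(item1)]. Adds approved(item1).
Round 4: R6 [approved(item1) ∧ mammal(item1) → active(item1)]. Adds active(item1).
active(item1) first appears in round 4.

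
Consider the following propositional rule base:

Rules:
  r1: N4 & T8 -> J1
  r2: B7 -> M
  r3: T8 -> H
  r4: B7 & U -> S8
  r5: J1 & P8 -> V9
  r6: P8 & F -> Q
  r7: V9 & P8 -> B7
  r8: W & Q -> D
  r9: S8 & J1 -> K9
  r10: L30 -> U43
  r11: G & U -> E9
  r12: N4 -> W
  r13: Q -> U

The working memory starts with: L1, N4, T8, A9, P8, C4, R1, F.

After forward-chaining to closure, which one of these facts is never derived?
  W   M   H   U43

U43

Round 1 — r1, r3, r6, r12, derive J1, H, Q, W.
Round 2 — r5, r8, r13, derive V9, D, U.
Round 3 — r7, derive B7.
Round 4 — r2, r4, derive M, S8.
Round 5 — r9, derive K9.
Derived: W (round 1), H (round 1), M (round 4). U43 never appears in any round.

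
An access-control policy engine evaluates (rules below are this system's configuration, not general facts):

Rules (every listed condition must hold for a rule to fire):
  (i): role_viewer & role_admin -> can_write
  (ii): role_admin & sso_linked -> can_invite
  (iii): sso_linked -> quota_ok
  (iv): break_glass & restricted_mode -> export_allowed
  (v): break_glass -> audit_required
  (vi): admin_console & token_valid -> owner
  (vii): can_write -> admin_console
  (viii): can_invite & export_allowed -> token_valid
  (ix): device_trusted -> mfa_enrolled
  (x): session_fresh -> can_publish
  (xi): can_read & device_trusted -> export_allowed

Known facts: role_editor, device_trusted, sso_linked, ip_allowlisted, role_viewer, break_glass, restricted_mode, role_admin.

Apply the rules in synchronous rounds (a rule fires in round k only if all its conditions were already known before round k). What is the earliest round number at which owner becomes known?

Round 1 fires (i), (ii), (iii), (iv), (v), (ix), giving can_write, can_invite, quota_ok, export_allowed, audit_required, mfa_enrolled.
Round 2 fires (vii), (viii), giving admin_console, token_valid.
Round 3 fires (vi), giving owner.
owner first appears in round 3.

3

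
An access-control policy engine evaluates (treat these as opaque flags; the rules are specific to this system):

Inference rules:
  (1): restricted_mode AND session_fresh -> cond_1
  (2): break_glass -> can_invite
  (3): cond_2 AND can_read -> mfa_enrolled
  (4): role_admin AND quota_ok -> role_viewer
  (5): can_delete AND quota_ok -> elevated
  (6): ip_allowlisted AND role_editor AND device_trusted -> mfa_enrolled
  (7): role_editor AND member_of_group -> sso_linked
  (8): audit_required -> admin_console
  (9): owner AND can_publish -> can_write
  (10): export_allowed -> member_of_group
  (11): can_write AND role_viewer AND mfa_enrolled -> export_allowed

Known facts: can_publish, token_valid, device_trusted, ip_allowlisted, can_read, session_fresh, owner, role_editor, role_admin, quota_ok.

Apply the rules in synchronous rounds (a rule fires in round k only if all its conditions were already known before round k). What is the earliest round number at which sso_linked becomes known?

Round 1 — (4), (6), (9), derive role_viewer, mfa_enrolled, can_write.
Round 2 — (11), derive export_allowed.
Round 3 — (10), derive member_of_group.
Round 4 — (7), derive sso_linked.
sso_linked first appears in round 4.

4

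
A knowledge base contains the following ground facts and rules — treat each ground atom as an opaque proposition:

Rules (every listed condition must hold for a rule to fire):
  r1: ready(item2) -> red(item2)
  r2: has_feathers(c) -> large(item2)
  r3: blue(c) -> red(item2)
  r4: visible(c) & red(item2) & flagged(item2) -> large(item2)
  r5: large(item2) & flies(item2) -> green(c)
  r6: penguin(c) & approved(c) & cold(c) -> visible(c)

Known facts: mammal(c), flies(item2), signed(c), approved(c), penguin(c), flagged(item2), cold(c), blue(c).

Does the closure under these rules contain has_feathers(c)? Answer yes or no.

[1] r3 [blue(c) -> red(item2)]; r6 [penguin(c) & approved(c) & cold(c) -> visible(c)]. ⇒ new: red(item2), visible(c).
[2] r4 [visible(c) & red(item2) & flagged(item2) -> large(item2)]. ⇒ new: large(item2).
[3] r5 [large(item2) & flies(item2) -> green(c)]. ⇒ new: green(c).
Fixed point reached. No rule has has_feathers(c) as a consequent, and it is not given.

no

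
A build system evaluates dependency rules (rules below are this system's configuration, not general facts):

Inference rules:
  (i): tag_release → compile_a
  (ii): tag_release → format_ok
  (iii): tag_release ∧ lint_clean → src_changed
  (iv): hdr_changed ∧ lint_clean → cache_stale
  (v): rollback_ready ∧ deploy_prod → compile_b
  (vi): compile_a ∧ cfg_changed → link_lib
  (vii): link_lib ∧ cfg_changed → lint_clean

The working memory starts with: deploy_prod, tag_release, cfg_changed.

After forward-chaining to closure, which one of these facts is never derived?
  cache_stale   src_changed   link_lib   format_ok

Round 1: (i) [tag_release → compile_a]; (ii) [tag_release → format_ok]. New: compile_a, format_ok.
Round 2: (vi) [compile_a ∧ cfg_changed → link_lib]. New: link_lib.
Round 3: (vii) [link_lib ∧ cfg_changed → lint_clean]. New: lint_clean.
Round 4: (iii) [tag_release ∧ lint_clean → src_changed]. New: src_changed.
Derived: src_changed (round 4), link_lib (round 2), format_ok (round 1). cache_stale never appears in any round.

cache_stale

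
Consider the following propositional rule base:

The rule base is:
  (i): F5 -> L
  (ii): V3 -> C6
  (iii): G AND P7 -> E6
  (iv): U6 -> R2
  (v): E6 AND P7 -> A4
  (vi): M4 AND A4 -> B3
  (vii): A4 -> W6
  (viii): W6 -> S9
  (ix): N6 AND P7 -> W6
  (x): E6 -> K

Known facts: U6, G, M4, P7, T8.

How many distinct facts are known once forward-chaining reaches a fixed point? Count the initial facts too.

12

Round 1: (iii) [G AND P7 -> E6]; (iv) [U6 -> R2]. Adds E6, R2.
Round 2: (v) [E6 AND P7 -> A4]; (x) [E6 -> K]. Adds A4, K.
Round 3: (vi) [M4 AND A4 -> B3]; (vii) [A4 -> W6]. Adds B3, W6.
Round 4: (viii) [W6 -> S9]. Adds S9.
Closure: {A4, B3, E6, G, K, M4, P7, R2, S9, T8, U6, W6} — 12 facts.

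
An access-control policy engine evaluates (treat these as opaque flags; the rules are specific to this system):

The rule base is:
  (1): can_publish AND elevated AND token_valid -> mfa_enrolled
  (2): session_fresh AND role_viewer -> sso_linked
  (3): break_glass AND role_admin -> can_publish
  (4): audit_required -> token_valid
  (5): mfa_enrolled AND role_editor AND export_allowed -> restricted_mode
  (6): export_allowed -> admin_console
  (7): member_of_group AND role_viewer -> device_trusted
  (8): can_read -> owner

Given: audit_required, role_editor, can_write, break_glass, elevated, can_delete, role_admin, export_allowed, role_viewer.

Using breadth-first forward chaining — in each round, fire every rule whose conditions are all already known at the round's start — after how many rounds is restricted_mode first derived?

Round 1 — (3), (4), (6), derive can_publish, token_valid, admin_console.
Round 2 — (1), derive mfa_enrolled.
Round 3 — (5), derive restricted_mode.
restricted_mode first appears in round 3.

3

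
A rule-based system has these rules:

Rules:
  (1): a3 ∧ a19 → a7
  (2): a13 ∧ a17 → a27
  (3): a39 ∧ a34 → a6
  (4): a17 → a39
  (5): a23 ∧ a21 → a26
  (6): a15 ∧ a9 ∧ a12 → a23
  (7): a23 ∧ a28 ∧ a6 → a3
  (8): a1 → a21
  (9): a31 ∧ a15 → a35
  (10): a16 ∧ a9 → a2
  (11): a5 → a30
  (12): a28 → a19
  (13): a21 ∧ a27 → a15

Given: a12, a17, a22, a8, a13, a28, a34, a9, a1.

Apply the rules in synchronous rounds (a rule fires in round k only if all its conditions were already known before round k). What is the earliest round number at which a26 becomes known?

Round 1: (2) [a13 ∧ a17 → a27]; (4) [a17 → a39]; (8) [a1 → a21]; (12) [a28 → a19]. Adds a27, a39, a21, a19.
Round 2: (3) [a39 ∧ a34 → a6]; (13) [a21 ∧ a27 → a15]. Adds a6, a15.
Round 3: (6) [a15 ∧ a9 ∧ a12 → a23]. Adds a23.
Round 4: (5) [a23 ∧ a21 → a26]; (7) [a23 ∧ a28 ∧ a6 → a3]. Adds a26, a3.
a26 first appears in round 4.

4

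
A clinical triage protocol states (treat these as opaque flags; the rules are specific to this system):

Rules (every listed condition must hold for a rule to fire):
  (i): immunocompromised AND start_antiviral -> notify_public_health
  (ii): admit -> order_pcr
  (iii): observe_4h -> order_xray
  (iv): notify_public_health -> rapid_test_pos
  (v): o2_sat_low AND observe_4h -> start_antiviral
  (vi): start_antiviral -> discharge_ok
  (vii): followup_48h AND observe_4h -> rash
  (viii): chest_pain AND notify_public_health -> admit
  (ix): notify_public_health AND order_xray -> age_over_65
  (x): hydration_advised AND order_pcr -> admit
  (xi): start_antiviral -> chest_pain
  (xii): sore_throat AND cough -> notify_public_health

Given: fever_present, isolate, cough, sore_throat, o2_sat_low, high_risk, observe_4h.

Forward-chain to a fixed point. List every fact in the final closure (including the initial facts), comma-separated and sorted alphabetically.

Round 1: (iii) [observe_4h -> order_xray]; (v) [o2_sat_low AND observe_4h -> start_antiviral]; (xii) [sore_throat AND cough -> notify_public_health]. Adds order_xray, start_antiviral, notify_public_health.
Round 2: (iv) [notify_public_health -> rapid_test_pos]; (vi) [start_antiviral -> discharge_ok]; (ix) [notify_public_health AND order_xray -> age_over_65]; (xi) [start_antiviral -> chest_pain]. Adds rapid_test_pos, discharge_ok, age_over_65, chest_pain.
Round 3: (viii) [chest_pain AND notify_public_health -> admit]. Adds admit.
Round 4: (ii) [admit -> order_pcr]. Adds order_pcr.

admit, age_over_65, chest_pain, cough, discharge_ok, fever_present, high_risk, isolate, notify_public_health, o2_sat_low, observe_4h, order_pcr, order_xray, rapid_test_pos, sore_throat, start_antiviral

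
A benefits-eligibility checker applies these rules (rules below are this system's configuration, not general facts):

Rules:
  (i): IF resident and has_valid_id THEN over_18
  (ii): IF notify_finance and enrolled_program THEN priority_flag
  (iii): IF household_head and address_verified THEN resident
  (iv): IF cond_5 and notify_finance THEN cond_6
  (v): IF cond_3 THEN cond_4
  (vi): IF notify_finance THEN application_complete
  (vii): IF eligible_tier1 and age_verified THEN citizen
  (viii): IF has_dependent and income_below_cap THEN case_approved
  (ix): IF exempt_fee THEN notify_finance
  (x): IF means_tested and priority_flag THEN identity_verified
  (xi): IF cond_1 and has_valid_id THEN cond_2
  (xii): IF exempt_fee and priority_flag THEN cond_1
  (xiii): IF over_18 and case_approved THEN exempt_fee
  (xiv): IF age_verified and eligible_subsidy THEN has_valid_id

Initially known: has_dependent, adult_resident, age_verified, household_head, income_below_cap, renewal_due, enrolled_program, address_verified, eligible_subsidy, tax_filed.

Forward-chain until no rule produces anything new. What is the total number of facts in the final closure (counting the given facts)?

20

Round 1: (iii) [IF household_head and address_verified THEN resident]; (viii) [IF has_dependent and income_below_cap THEN case_approved]; (xiv) [IF age_verified and eligible_subsidy THEN has_valid_id]. Adds resident, case_approved, has_valid_id.
Round 2: (i) [IF resident and has_valid_id THEN over_18]. Adds over_18.
Round 3: (xiii) [IF over_18 and case_approved THEN exempt_fee]. Adds exempt_fee.
Round 4: (ix) [IF exempt_fee THEN notify_finance]. Adds notify_finance.
Round 5: (ii) [IF notify_finance and enrolled_program THEN priority_flag]; (vi) [IF notify_finance THEN application_complete]. Adds priority_flag, application_complete.
Round 6: (xii) [IF exempt_fee and priority_flag THEN cond_1]. Adds cond_1.
Round 7: (xi) [IF cond_1 and has_valid_id THEN cond_2]. Adds cond_2.
Closure: {address_verified, adult_resident, age_verified, application_complete, case_approved, cond_1, cond_2, eligible_subsidy, enrolled_program, exempt_fee, has_dependent, has_valid_id, household_head, income_below_cap, notify_finance, over_18, priority_flag, renewal_due, resident, tax_filed} — 20 facts.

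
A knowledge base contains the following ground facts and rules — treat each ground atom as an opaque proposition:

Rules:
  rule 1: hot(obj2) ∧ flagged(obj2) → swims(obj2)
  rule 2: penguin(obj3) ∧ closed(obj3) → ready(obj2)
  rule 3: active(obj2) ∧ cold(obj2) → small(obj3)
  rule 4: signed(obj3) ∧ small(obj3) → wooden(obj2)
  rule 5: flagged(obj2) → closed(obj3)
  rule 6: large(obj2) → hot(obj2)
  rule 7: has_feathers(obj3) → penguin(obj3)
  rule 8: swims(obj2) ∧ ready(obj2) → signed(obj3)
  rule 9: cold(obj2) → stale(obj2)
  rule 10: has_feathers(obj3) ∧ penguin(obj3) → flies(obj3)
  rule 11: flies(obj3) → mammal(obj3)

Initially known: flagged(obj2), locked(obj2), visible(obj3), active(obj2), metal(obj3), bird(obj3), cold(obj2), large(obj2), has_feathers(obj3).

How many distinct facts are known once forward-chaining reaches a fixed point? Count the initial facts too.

[1] rule 3 [active(obj2) ∧ cold(obj2) → small(obj3)]; rule 5 [flagged(obj2) → closed(obj3)]; rule 6 [large(obj2) → hot(obj2)]; rule 7 [has_feathers(obj3) → penguin(obj3)]; rule 9 [cold(obj2) → stale(obj2)]. ⇒ new: small(obj3), closed(obj3), hot(obj2), penguin(obj3), stale(obj2).
[2] rule 1 [hot(obj2) ∧ flagged(obj2) → swims(obj2)]; rule 2 [penguin(obj3) ∧ closed(obj3) → ready(obj2)]; rule 10 [has_feathers(obj3) ∧ penguin(obj3) → flies(obj3)]. ⇒ new: swims(obj2), ready(obj2), flies(obj3).
[3] rule 8 [swims(obj2) ∧ ready(obj2) → signed(obj3)]; rule 11 [flies(obj3) → mammal(obj3)]. ⇒ new: signed(obj3), mammal(obj3).
[4] rule 4 [signed(obj3) ∧ small(obj3) → wooden(obj2)]. ⇒ new: wooden(obj2).
Closure: {active(obj2), bird(obj3), closed(obj3), cold(obj2), flagged(obj2), flies(obj3), has_feathers(obj3), hot(obj2), large(obj2), locked(obj2), mammal(obj3), metal(obj3), penguin(obj3), ready(obj2), signed(obj3), small(obj3), stale(obj2), swims(obj2), visible(obj3), wooden(obj2)} — 20 facts.

20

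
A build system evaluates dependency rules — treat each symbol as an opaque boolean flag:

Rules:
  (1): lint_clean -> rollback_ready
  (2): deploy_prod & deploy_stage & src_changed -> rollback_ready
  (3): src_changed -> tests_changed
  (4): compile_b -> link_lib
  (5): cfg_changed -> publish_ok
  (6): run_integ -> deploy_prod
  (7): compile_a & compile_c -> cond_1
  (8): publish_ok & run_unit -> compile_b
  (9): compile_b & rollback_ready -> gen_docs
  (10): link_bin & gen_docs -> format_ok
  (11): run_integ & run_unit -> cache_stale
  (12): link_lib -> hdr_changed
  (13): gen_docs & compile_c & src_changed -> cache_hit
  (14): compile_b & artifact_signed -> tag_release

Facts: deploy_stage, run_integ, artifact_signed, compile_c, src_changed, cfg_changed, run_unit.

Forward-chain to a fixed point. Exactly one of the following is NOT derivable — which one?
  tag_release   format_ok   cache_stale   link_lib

Round 1: (3) [src_changed -> tests_changed]; (5) [cfg_changed -> publish_ok]; (6) [run_integ -> deploy_prod]; (11) [run_integ & run_unit -> cache_stale]. Adds tests_changed, publish_ok, deploy_prod, cache_stale.
Round 2: (2) [deploy_prod & deploy_stage & src_changed -> rollback_ready]; (8) [publish_ok & run_unit -> compile_b]. Adds rollback_ready, compile_b.
Round 3: (4) [compile_b -> link_lib]; (9) [compile_b & rollback_ready -> gen_docs]; (14) [compile_b & artifact_signed -> tag_release]. Adds link_lib, gen_docs, tag_release.
Round 4: (12) [link_lib -> hdr_changed]; (13) [gen_docs & compile_c & src_changed -> cache_hit]. Adds hdr_changed, cache_hit.
Derived: tag_release (round 3), cache_stale (round 1), link_lib (round 3). format_ok never appears in any round.

format_ok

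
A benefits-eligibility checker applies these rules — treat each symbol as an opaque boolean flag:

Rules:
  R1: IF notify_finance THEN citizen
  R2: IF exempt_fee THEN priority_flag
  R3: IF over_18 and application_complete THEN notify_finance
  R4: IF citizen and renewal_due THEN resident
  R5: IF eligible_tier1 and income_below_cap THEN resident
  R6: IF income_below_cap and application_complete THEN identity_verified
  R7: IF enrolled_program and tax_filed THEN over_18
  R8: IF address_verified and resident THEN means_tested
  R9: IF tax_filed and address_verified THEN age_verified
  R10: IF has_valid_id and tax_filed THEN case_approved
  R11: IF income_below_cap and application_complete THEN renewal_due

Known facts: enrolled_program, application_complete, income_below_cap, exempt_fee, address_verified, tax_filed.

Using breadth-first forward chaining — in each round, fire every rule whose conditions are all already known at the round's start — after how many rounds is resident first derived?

4

Round 1: R2 [IF exempt_fee THEN priority_flag]; R6 [IF income_below_cap and application_complete THEN identity_verified]; R7 [IF enrolled_program and tax_filed THEN over_18]; R9 [IF tax_filed and address_verified THEN age_verified]; R11 [IF income_below_cap and application_complete THEN renewal_due]. New: priority_flag, identity_verified, over_18, age_verified, renewal_due.
Round 2: R3 [IF over_18 and application_complete THEN notify_finance]. New: notify_finance.
Round 3: R1 [IF notify_finance THEN citizen]. New: citizen.
Round 4: R4 [IF citizen and renewal_due THEN resident]. New: resident.
resident first appears in round 4.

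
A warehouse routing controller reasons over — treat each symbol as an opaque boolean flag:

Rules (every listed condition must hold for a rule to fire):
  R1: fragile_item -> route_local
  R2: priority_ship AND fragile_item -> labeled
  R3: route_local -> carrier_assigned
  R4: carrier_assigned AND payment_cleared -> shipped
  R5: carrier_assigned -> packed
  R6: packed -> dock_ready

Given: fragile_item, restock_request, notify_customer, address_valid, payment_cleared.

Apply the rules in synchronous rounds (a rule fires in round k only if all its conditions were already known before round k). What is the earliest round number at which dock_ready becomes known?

[1] R1 [fragile_item -> route_local]. ⇒ new: route_local.
[2] R3 [route_local -> carrier_assigned]. ⇒ new: carrier_assigned.
[3] R4 [carrier_assigned AND payment_cleared -> shipped]; R5 [carrier_assigned -> packed]. ⇒ new: shipped, packed.
[4] R6 [packed -> dock_ready]. ⇒ new: dock_ready.
dock_ready first appears in round 4.

4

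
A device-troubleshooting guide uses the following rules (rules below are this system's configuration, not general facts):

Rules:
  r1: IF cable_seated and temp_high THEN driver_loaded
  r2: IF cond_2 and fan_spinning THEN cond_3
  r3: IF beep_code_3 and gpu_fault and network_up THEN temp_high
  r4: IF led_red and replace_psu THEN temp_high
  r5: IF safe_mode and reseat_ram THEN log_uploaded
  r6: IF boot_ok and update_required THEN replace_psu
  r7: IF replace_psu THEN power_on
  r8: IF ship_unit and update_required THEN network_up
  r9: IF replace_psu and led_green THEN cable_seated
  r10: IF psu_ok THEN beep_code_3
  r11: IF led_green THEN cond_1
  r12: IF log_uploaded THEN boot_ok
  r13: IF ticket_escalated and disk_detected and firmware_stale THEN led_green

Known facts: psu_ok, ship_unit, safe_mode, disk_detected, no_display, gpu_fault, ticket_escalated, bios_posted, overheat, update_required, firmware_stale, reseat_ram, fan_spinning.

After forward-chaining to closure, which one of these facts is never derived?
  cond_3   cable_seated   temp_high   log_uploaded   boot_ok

cond_3

Round 1: r5 [IF safe_mode and reseat_ram THEN log_uploaded]; r8 [IF ship_unit and update_required THEN network_up]; r10 [IF psu_ok THEN beep_code_3]; r13 [IF ticket_escalated and disk_detected and firmware_stale THEN led_green]. New: log_uploaded, network_up, beep_code_3, led_green.
Round 2: r3 [IF beep_code_3 and gpu_fault and network_up THEN temp_high]; r11 [IF led_green THEN cond_1]; r12 [IF log_uploaded THEN boot_ok]. New: temp_high, cond_1, boot_ok.
Round 3: r6 [IF boot_ok and update_required THEN replace_psu]. New: replace_psu.
Round 4: r7 [IF replace_psu THEN power_on]; r9 [IF replace_psu and led_green THEN cable_seated]. New: power_on, cable_seated.
Round 5: r1 [IF cable_seated and temp_high THEN driver_loaded]. New: driver_loaded.
Derived: temp_high (round 2), cable_seated (round 4), boot_ok (round 2), log_uploaded (round 1). cond_3 never appears in any round.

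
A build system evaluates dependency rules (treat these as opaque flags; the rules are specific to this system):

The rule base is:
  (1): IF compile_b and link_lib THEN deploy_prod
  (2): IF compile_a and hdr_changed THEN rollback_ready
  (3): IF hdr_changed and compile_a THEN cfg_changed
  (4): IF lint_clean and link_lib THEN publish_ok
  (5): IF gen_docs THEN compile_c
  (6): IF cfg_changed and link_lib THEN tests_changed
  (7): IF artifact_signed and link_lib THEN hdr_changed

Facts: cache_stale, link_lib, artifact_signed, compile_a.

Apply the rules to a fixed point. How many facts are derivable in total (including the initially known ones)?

8

[1] (7) [IF artifact_signed and link_lib THEN hdr_changed]. ⇒ new: hdr_changed.
[2] (2) [IF compile_a and hdr_changed THEN rollback_ready]; (3) [IF hdr_changed and compile_a THEN cfg_changed]. ⇒ new: rollback_ready, cfg_changed.
[3] (6) [IF cfg_changed and link_lib THEN tests_changed]. ⇒ new: tests_changed.
Closure: {artifact_signed, cache_stale, cfg_changed, compile_a, hdr_changed, link_lib, rollback_ready, tests_changed} — 8 facts.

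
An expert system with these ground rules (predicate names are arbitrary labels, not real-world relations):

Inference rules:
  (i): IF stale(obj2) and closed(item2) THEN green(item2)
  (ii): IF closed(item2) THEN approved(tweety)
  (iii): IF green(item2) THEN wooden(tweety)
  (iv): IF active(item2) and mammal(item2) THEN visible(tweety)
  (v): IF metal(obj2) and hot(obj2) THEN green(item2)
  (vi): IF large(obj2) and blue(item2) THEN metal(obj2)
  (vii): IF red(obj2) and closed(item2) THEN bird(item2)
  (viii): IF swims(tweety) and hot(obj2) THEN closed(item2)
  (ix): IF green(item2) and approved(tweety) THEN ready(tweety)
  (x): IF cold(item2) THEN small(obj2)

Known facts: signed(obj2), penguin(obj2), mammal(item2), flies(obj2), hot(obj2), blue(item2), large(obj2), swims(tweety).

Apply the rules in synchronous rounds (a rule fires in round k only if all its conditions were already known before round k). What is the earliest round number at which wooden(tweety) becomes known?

3

[1] (vi) [IF large(obj2) and blue(item2) THEN metal(obj2)]; (viii) [IF swims(tweety) and hot(obj2) THEN closed(item2)]. ⇒ new: metal(obj2), closed(item2).
[2] (ii) [IF closed(item2) THEN approved(tweety)]; (v) [IF metal(obj2) and hot(obj2) THEN green(item2)]. ⇒ new: approved(tweety), green(item2).
[3] (iii) [IF green(item2) THEN wooden(tweety)]; (ix) [IF green(item2) and approved(tweety) THEN ready(tweety)]. ⇒ new: wooden(tweety), ready(tweety).
wooden(tweety) first appears in round 3.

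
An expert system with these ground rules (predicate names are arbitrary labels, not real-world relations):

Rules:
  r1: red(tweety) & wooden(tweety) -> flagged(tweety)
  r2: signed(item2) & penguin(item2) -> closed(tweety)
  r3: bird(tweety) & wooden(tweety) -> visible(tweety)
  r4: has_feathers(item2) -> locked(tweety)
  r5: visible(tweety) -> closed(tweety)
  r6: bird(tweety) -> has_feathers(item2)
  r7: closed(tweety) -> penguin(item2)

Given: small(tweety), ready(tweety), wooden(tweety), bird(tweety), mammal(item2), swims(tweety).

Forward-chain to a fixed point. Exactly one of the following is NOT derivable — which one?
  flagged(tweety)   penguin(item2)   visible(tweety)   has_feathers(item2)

Round 1: r3 [bird(tweety) & wooden(tweety) -> visible(tweety)]; r6 [bird(tweety) -> has_feathers(item2)]. New: visible(tweety), has_feathers(item2).
Round 2: r4 [has_feathers(item2) -> locked(tweety)]; r5 [visible(tweety) -> closed(tweety)]. New: locked(tweety), closed(tweety).
Round 3: r7 [closed(tweety) -> penguin(item2)]. New: penguin(item2).
Derived: penguin(item2) (round 3), visible(tweety) (round 1), has_feathers(item2) (round 1). flagged(tweety) never appears in any round.

flagged(tweety)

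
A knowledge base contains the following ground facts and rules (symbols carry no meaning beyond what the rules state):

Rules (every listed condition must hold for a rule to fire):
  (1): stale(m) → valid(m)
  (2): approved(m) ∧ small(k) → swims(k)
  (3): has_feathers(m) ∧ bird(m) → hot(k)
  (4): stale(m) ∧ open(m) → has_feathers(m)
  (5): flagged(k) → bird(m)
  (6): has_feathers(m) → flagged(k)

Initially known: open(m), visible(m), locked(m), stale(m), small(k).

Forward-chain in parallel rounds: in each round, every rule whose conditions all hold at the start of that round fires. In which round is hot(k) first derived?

4

Round 1: (1) [stale(m) → valid(m)]; (4) [stale(m) ∧ open(m) → has_feathers(m)]. Adds valid(m), has_feathers(m).
Round 2: (6) [has_feathers(m) → flagged(k)]. Adds flagged(k).
Round 3: (5) [flagged(k) → bird(m)]. Adds bird(m).
Round 4: (3) [has_feathers(m) ∧ bird(m) → hot(k)]. Adds hot(k).
hot(k) first appears in round 4.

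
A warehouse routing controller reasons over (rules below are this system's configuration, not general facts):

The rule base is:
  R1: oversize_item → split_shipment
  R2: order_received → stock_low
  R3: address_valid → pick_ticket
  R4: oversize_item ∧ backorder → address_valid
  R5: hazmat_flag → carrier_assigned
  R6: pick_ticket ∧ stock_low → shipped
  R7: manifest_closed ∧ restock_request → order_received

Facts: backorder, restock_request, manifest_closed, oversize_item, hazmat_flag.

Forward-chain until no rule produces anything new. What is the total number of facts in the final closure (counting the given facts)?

12

Round 1: R1 [oversize_item → split_shipment]; R4 [oversize_item ∧ backorder → address_valid]; R5 [hazmat_flag → carrier_assigned]; R7 [manifest_closed ∧ restock_request → order_received]. New: split_shipment, address_valid, carrier_assigned, order_received.
Round 2: R2 [order_received → stock_low]; R3 [address_valid → pick_ticket]. New: stock_low, pick_ticket.
Round 3: R6 [pick_ticket ∧ stock_low → shipped]. New: shipped.
Closure: {address_valid, backorder, carrier_assigned, hazmat_flag, manifest_closed, order_received, oversize_item, pick_ticket, restock_request, shipped, split_shipment, stock_low} — 12 facts.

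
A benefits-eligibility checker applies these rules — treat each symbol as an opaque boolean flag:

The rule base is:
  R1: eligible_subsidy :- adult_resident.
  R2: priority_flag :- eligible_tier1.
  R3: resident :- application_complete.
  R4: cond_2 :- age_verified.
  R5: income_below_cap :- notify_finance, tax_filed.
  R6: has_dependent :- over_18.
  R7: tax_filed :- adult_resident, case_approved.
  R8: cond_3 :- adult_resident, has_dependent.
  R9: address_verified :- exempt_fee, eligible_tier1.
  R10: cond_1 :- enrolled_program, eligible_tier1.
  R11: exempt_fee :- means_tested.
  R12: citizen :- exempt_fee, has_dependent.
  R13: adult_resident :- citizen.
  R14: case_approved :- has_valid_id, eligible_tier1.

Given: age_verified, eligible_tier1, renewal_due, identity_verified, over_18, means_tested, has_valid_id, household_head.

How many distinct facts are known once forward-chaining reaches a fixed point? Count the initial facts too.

Round 1: R2 [priority_flag :- eligible_tier1.]; R4 [cond_2 :- age_verified.]; R6 [has_dependent :- over_18.]; R11 [exempt_fee :- means_tested.]; R14 [case_approved :- has_valid_id, eligible_tier1.]. New: priority_flag, cond_2, has_dependent, exempt_fee, case_approved.
Round 2: R9 [address_verified :- exempt_fee, eligible_tier1.]; R12 [citizen :- exempt_fee, has_dependent.]. New: address_verified, citizen.
Round 3: R13 [adult_resident :- citizen.]. New: adult_resident.
Round 4: R1 [eligible_subsidy :- adult_resident.]; R7 [tax_filed :- adult_resident, case_approved.]; R8 [cond_3 :- adult_resident, has_dependent.]. New: eligible_subsidy, tax_filed, cond_3.
Closure: {address_verified, adult_resident, age_verified, case_approved, citizen, cond_2, cond_3, eligible_subsidy, eligible_tier1, exempt_fee, has_dependent, has_valid_id, household_head, identity_verified, means_tested, over_18, priority_flag, renewal_due, tax_filed} — 19 facts.

19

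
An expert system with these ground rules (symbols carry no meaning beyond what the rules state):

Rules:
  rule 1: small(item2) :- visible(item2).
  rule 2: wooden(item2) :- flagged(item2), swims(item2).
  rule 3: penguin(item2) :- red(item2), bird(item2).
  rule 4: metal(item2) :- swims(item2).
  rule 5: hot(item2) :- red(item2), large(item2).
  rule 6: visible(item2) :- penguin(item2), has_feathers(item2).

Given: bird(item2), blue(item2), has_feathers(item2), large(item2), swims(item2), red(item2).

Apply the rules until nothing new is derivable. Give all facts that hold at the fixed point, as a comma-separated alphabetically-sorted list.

Round 1 fires rule 3, rule 4, rule 5, giving penguin(item2), metal(item2), hot(item2).
Round 2 fires rule 6, giving visible(item2).
Round 3 fires rule 1, giving small(item2).

bird(item2), blue(item2), has_feathers(item2), hot(item2), large(item2), metal(item2), penguin(item2), red(item2), small(item2), swims(item2), visible(item2)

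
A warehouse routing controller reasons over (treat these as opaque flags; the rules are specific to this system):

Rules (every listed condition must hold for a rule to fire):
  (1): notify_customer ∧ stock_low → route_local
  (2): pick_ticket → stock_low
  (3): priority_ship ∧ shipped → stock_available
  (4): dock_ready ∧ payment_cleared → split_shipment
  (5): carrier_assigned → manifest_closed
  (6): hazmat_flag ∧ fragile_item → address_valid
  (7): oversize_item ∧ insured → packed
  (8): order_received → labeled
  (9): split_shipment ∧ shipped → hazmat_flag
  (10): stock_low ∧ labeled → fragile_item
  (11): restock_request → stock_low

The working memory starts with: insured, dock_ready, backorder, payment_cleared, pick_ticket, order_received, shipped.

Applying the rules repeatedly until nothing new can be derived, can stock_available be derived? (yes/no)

Round 1: (2) [pick_ticket → stock_low]; (4) [dock_ready ∧ payment_cleared → split_shipment]; (8) [order_received → labeled]. Adds stock_low, split_shipment, labeled.
Round 2: (9) [split_shipment ∧ shipped → hazmat_flag]; (10) [stock_low ∧ labeled → fragile_item]. Adds hazmat_flag, fragile_item.
Round 3: (6) [hazmat_flag ∧ fragile_item → address_valid]. Adds address_valid.
Fixed point reached. stock_available is concluded only by (3); (3) needs priority_ship (never derived).

no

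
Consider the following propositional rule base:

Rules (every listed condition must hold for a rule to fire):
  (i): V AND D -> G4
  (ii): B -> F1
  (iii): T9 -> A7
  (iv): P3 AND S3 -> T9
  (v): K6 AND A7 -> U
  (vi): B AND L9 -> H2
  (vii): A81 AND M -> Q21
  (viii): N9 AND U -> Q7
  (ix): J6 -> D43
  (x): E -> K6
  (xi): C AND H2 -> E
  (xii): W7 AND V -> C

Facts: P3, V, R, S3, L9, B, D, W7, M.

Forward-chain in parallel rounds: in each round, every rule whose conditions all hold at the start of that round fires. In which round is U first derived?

4

Round 1: (i) [V AND D -> G4]; (ii) [B -> F1]; (iv) [P3 AND S3 -> T9]; (vi) [B AND L9 -> H2]; (xii) [W7 AND V -> C]. New: G4, F1, T9, H2, C.
Round 2: (iii) [T9 -> A7]; (xi) [C AND H2 -> E]. New: A7, E.
Round 3: (x) [E -> K6]. New: K6.
Round 4: (v) [K6 AND A7 -> U]. New: U.
U first appears in round 4.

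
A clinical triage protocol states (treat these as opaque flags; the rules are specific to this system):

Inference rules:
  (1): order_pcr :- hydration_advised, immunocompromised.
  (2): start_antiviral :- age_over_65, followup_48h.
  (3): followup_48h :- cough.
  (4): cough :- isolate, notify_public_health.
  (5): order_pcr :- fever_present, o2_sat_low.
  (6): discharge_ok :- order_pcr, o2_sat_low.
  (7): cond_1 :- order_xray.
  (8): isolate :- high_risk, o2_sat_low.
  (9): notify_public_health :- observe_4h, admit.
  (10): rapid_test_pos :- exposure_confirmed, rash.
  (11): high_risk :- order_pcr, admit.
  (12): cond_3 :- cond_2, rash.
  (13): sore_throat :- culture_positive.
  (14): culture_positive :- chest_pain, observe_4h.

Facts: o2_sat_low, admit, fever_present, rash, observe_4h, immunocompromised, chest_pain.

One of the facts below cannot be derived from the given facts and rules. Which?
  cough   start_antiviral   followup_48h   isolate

start_antiviral

Round 1: (5) [order_pcr :- fever_present, o2_sat_low.]; (9) [notify_public_health :- observe_4h, admit.]; (14) [culture_positive :- chest_pain, observe_4h.]. New: order_pcr, notify_public_health, culture_positive.
Round 2: (6) [discharge_ok :- order_pcr, o2_sat_low.]; (11) [high_risk :- order_pcr, admit.]; (13) [sore_throat :- culture_positive.]. New: discharge_ok, high_risk, sore_throat.
Round 3: (8) [isolate :- high_risk, o2_sat_low.]. New: isolate.
Round 4: (4) [cough :- isolate, notify_public_health.]. New: cough.
Round 5: (3) [followup_48h :- cough.]. New: followup_48h.
Derived: cough (round 4), followup_48h (round 5), isolate (round 3). start_antiviral never appears in any round.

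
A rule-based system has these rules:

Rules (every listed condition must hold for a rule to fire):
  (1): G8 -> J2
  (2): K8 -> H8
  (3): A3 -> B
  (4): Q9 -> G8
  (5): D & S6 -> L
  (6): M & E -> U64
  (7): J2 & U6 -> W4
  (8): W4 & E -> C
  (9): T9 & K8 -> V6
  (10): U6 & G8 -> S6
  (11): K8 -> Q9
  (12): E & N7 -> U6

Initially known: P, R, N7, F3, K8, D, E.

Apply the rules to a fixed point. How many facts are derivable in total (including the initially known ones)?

Round 1: (2) [K8 -> H8]; (11) [K8 -> Q9]; (12) [E & N7 -> U6]. New: H8, Q9, U6.
Round 2: (4) [Q9 -> G8]. New: G8.
Round 3: (1) [G8 -> J2]; (10) [U6 & G8 -> S6]. New: J2, S6.
Round 4: (5) [D & S6 -> L]; (7) [J2 & U6 -> W4]. New: L, W4.
Round 5: (8) [W4 & E -> C]. New: C.
Closure: {C, D, E, F3, G8, H8, J2, K8, L, N7, P, Q9, R, S6, U6, W4} — 16 facts.

16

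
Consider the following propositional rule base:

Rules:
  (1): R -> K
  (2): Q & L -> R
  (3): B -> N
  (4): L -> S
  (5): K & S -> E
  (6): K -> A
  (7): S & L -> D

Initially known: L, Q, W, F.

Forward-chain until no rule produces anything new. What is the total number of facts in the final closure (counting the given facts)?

Round 1: (2) [Q & L -> R]; (4) [L -> S]. New: R, S.
Round 2: (1) [R -> K]; (7) [S & L -> D]. New: K, D.
Round 3: (5) [K & S -> E]; (6) [K -> A]. New: E, A.
Closure: {A, D, E, F, K, L, Q, R, S, W} — 10 facts.

10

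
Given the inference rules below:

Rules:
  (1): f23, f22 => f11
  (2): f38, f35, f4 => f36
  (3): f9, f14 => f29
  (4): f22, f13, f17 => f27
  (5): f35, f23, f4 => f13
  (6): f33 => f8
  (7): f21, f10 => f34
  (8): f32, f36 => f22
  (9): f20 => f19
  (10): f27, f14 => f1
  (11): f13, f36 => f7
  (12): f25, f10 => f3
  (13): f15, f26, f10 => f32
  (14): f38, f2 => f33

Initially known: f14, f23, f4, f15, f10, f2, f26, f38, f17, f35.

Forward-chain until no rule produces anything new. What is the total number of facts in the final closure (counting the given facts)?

Round 1 — (2), (5), (13), (14), derive f36, f13, f32, f33.
Round 2 — (6), (8), (11), derive f8, f22, f7.
Round 3 — (1), (4), derive f11, f27.
Round 4 — (10), derive f1.
Closure: {f1, f10, f11, f13, f14, f15, f17, f2, f22, f23, f26, f27, f32, f33, f35, f36, f38, f4, f7, f8} — 20 facts.

20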